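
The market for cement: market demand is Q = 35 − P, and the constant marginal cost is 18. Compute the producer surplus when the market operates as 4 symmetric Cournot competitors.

Inverting demand: P = 35 − Q.
In a 4-firm Cournot equilibrium, symmetry and the first-order condition give q = (35 − 18)/(5) = 3.4. So Q = 13.6 and P = 21.4.
PS = (21.4 − 18)·13.6 = 46.24.

PS = 46.24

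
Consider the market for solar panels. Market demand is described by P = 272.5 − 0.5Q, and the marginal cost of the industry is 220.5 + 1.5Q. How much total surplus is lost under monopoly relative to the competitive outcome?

DWL = 27.04

Under competition P = MC: 272.5 − 0.5Q = 220.5 + 1.5Q ⇒ Q = 26, P = 259.5.
A monopolist chooses Q where MR = MC. MR = 272.5 − Q; setting this equal to 220.5 + 1.5Q gives Q = 20.8 and P = 262.1.
CS = ½·(272.5 − 259.5)·26 = 169; PS = (259.5·26 − 220.5·26 − ½·1.5·26²) = 507; TS = 676.
CS = ½·(272.5 − 262.1)·20.8 = 108.16; PS = (262.1·20.8 − 220.5·20.8 − ½·1.5·20.8²) = 540.8; TS = 648.96.
DWL = 676 − 648.96 = 27.04.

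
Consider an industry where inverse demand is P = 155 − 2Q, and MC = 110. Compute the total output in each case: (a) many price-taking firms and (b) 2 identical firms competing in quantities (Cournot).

Competition: Q = 22.5; Cournot: Q = 15

Perfect competition: P = MC = 110, so 155 − 2Q = 110 and Q = 22.5.
In a 2-firm Cournot equilibrium, symmetry and the first-order condition give q = (155 − 110)/(6) = 7.5. So Q = 15 and P = 125.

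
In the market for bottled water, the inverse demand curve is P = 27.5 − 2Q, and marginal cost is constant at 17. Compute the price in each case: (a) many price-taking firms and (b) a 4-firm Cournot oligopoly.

Under competition P = MC = 17, so Q = (27.5 − 17)/2 = 5.25.
Cournot with 4 identical firms: the symmetric best-response condition is 27.5 − 10q = 17. Each firm produces q = 1.05, total output Q = 4.2, price P = 19.1.

Competition: P = 17; Cournot: P = 19.1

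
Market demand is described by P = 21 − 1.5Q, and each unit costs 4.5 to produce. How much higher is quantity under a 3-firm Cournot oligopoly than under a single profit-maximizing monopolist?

Quantity rises by 2.75

The monopolist equates marginal revenue to marginal cost: 21 − 3Q = 4.5, so Q = 5.5. From demand, P = 12.75.
In a 3-firm Cournot equilibrium, symmetry and the first-order condition give q = (21 − 4.5)/(6) = 2.75. So Q = 8.25 and P = 8.625.
Change in quantity: 8.25 − 5.5 = 2.75.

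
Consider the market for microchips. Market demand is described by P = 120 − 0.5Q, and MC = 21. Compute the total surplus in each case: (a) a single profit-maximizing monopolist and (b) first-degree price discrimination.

Monopoly: TS = 7350.75; Perfect PD: TS = 9801

The monopolist equates marginal revenue to marginal cost: 120 − Q = 21, so Q = 99. From demand, P = 70.5.
CS = ½·(120 − 70.5)·99 = 2450.25; PS = (70.5 − 21)·99 = 4900.5; TS = 7350.75.
With perfect price discrimination, output is the efficient level Q = 198 (where demand meets MC), but every buyer pays their willingness to pay: CS = 0 and PS = total surplus.
TS = 9801 (equal to competitive TS).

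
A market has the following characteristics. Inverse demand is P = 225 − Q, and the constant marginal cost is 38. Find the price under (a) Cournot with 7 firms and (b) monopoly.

Cournot: P = 61.375; Monopoly: P = 131.5

In a 7-firm Cournot equilibrium, symmetry and the first-order condition give q = (225 − 38)/(8) = 23.375. So Q = 163.625 and P = 61.375.
A monopolist chooses Q where MR = MC. MR = 225 − 2Q; setting this equal to 38 gives Q = 93.5 and P = 131.5.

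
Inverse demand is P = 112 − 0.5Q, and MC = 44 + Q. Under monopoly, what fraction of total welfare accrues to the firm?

PS/TS = 0.8

A monopolist chooses Q where MR = MC. MR = 112 − Q; setting this equal to 44 + Q gives Q = 34 and P = 95.
CS = ½·(112 − 95)·34 = 289.
PS = P·Q − VC(Q) = 95·34 − (44·34 + ½·1·34²) = 1156.
Share captured = PS/TS = 1156/1445 = 0.8.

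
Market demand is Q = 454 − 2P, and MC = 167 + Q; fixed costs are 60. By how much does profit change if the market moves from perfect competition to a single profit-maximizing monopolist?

Profit rises by 100

Inverting demand: P = 227 − 0.5Q.
Competitive equilibrium sets price equal to marginal cost: 227 − 0.5Q = 167 + Q, so Q = 40 and P = 207.
Profit = 207·40 − (167·40 + ½·1·40²) − 60 = 740.
Monopoly sets MR = MC: 227 − Q = 167 + Q ⇒ Q = 30, P = 227 − 0.5·30 = 212.
Profit = 212·30 − (167·30 + ½·1·30²) − 60 = 840.
Change in profit: 840 − 740 = 100.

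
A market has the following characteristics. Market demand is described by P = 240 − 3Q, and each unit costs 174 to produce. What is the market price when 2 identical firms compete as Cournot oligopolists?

Cournot with 2 identical firms: the symmetric best-response condition is 240 − 9q = 174. Each firm produces q = 22/3, total output Q = 44/3, price P = 196.

P = 196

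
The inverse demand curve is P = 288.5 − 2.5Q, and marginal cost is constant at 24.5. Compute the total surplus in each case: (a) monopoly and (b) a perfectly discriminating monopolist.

Monopoly: TS = 10454.4; Perfect PD: TS = 13939.2

A monopolist chooses Q where MR = MC. MR = 288.5 − 5Q; setting this equal to 24.5 gives Q = 52.8 and P = 156.5.
CS = ½·(288.5 − 156.5)·52.8 = 3484.8; PS = (156.5 − 24.5)·52.8 = 6969.6; TS = 10454.4.
A perfectly discriminating monopolist sells every unit with P(Q) ≥ MC(Q), so output equals the competitive quantity Q = 105.6. Each buyer pays their reservation price, so CS = 0 and the firm captures all surplus.
TS = 13939.2 (equal to competitive TS).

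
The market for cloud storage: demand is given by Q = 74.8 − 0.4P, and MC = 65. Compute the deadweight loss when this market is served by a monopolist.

DWL = 744.2

Inverting demand: P = 187 − 2.5Q.
Under competition P = MC = 65, so Q = (187 − 65)/2.5 = 48.8.
A monopolist chooses Q where MR = MC. MR = 187 − 5Q; setting this equal to 65 gives Q = 24.4 and P = 126.
DWL is the triangle between Q = 24.4 and Q = 48.8: ½·(48.8 − 24.4)·(126 − 65) = 744.2.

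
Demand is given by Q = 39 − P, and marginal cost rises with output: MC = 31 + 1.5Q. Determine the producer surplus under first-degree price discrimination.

Inverting demand: P = 39 − Q.
A perfectly discriminating monopolist sells every unit with P(Q) ≥ MC(Q), so output equals the competitive quantity Q = 3.2. Each buyer pays their reservation price, so CS = 0 and the firm captures all surplus.
PS = ½·(39 − 31)·3.2 = 12.8.

PS = 12.8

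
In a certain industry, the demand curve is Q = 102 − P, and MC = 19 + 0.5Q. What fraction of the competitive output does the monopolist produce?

Q_m/Q_c = 0.6

Inverting demand: P = 102 − Q.
The monopolist equates marginal revenue to marginal cost: 102 − 2Q = 19 + 0.5Q, so Q = 33.2. From demand, P = 68.8.
Under competition P = MC: 102 − Q = 19 + 0.5Q ⇒ Q = 166/3, P = 140/3.
Ratio Q_m/Q_c = 33.2/(166/3) = 0.6.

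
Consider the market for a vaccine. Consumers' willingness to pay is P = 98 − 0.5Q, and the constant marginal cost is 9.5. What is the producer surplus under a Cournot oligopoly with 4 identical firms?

PS = 2506.32

Cournot with 4 identical firms: the symmetric best-response condition is 98 − 2.5q = 9.5. Each firm produces q = 35.4, total output Q = 141.6, price P = 27.2.
PS = (27.2 − 9.5)·141.6 = 2506.32.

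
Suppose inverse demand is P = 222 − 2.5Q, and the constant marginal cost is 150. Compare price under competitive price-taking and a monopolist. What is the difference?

Competitive firms price at marginal cost: P = 150, giving Q = 28.8.
A monopolist chooses Q where MR = MC. MR = 222 − 5Q; setting this equal to 150 gives Q = 14.4 and P = 186.
Change in price: 186 − 150 = 36.

P rises by 36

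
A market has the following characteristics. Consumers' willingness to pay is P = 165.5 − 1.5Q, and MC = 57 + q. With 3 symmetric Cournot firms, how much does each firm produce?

q_i = 15.5

With 3 symmetric Cournot firms, each firm's FOC gives 165.5 − 6q = 57 + q, so q = 15.5, Q = 3·15.5 = 46.5, and P = 95.75.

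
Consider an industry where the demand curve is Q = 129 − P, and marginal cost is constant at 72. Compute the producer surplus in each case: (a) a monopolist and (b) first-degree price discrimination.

Monopoly: PS = 812.25; Perfect PD: PS = 1624.5

Inverting demand: P = 129 − Q.
The monopolist equates marginal revenue to marginal cost: 129 − 2Q = 72, so Q = 28.5. From demand, P = 100.5.
PS = (100.5 − 72)·28.5 = 812.25.
A perfectly discriminating monopolist sells every unit with P(Q) ≥ MC(Q), so output equals the competitive quantity Q = 57. Each buyer pays their reservation price, so CS = 0 and the firm captures all surplus.
PS = ½·(129 − 72)·57 = 1624.5.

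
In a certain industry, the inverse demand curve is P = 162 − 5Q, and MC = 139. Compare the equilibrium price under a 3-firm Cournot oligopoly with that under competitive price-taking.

With 3 symmetric Cournot firms, each firm's FOC gives 162 − 20q = 139, so q = 1.15, Q = 3·1.15 = 3.45, and P = 144.75.
Perfect competition: P = MC = 139, so 162 − 5Q = 139 and Q = 4.6.

Cournot: P = 144.75; Competition: P = 139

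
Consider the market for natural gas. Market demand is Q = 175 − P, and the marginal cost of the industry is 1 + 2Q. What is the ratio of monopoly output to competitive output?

Q_m/Q_c = 0.75

Inverting demand: P = 175 − Q.
A monopolist chooses Q where MR = MC. MR = 175 − 2Q; setting this equal to 1 + 2Q gives Q = 43.5 and P = 131.5.
Competitive equilibrium sets price equal to marginal cost: 175 − Q = 1 + 2Q, so Q = 58 and P = 117.
Ratio Q_m/Q_c = 43.5/58 = 0.75.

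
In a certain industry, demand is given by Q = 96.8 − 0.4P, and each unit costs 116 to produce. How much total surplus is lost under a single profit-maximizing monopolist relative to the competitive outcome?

DWL = 793.8

Inverting demand: P = 242 − 2.5Q.
Competitive firms price at marginal cost: P = 116, giving Q = 50.4.
The monopolist equates marginal revenue to marginal cost: 242 − 5Q = 116, so Q = 25.2. From demand, P = 179.
DWL is the triangle between Q = 25.2 and Q = 50.4: ½·(50.4 − 25.2)·(179 − 116) = 793.8.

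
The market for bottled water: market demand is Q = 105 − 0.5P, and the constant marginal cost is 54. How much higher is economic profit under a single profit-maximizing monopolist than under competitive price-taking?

Inverting demand: P = 210 − 2Q.
Perfect competition: P = MC = 54, so 210 − 2Q = 54 and Q = 78.
Profit = (54 − 54)·78 = 0.
The monopolist equates marginal revenue to marginal cost: 210 − 4Q = 54, so Q = 39. From demand, P = 132.
Profit = (132 − 54)·39 = 3042.
Change in economic profit: 3042 − 0 = 3042.

Economic profit rises by 3042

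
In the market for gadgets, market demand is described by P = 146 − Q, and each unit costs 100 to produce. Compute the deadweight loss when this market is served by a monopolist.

DWL = 264.5

Perfect competition: P = MC = 100, so 146 − Q = 100 and Q = 46.
Monopoly sets MR = MC: 146 − 2Q = 100 ⇒ Q = 23, P = 146 − 23 = 123.
DWL is the triangle between Q = 23 and Q = 46: ½·(46 − 23)·(123 − 100) = 264.5.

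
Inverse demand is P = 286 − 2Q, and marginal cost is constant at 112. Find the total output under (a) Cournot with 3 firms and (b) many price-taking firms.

Cournot: Q = 65.25; Competition: Q = 87

With 3 symmetric Cournot firms, each firm's FOC gives 286 − 8q = 112, so q = 21.75, Q = 3·21.75 = 65.25, and P = 155.5.
Competitive firms price at marginal cost: P = 112, giving Q = 87.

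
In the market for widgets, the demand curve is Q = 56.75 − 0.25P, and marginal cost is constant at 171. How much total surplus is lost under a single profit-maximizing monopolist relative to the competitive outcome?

Inverting demand: P = 227 − 4Q.
Competitive firms price at marginal cost: P = 171, giving Q = 14.
A monopolist chooses Q where MR = MC. MR = 227 − 8Q; setting this equal to 171 gives Q = 7 and P = 199.
DWL is the triangle between Q = 7 and Q = 14: ½·(14 − 7)·(199 − 171) = 98.

DWL = 98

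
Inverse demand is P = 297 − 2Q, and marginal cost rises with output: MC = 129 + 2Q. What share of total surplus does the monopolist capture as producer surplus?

A monopolist chooses Q where MR = MC. MR = 297 − 4Q; setting this equal to 129 + 2Q gives Q = 28 and P = 241.
CS = ½·(297 − 241)·28 = 784.
PS = P·Q − VC(Q) = 241·28 − (129·28 + ½·2·28²) = 2352.
Share captured = PS/TS = 2352/3136 = 0.75.

PS/TS = 0.75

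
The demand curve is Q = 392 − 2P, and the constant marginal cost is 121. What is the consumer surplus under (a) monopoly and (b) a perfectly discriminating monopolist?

Inverting demand: P = 196 − 0.5Q.
A monopolist chooses Q where MR = MC. MR = 196 − Q; setting this equal to 121 gives Q = 75 and P = 158.5.
CS = ½·(196 − 158.5)·75 = 1406.25.
A perfectly discriminating monopolist sells every unit with P(Q) ≥ MC(Q), so output equals the competitive quantity Q = 150. Each buyer pays their reservation price, so CS = 0 and the firm captures all surplus.
CS = 0.

Monopoly: CS = 1406.25; Perfect PD: CS = 0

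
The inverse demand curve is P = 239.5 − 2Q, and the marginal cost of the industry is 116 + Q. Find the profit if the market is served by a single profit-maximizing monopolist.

Monopoly sets MR = MC: 239.5 − 4Q = 116 + Q ⇒ Q = 24.7, P = 239.5 − 2·24.7 = 190.1.
Profit = 190.1·24.7 − (116·24.7 + ½·1·24.7²) = 1525.225.

Profit = 1525.225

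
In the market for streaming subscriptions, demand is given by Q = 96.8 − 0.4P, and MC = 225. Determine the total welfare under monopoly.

TS = 43.35

Inverting demand: P = 242 − 2.5Q.
Monopoly sets MR = MC: 242 − 5Q = 225 ⇒ Q = 3.4, P = 242 − 2.5·3.4 = 233.5.
CS = ½·(242 − 233.5)·3.4 = 14.45; PS = (233.5 − 225)·3.4 = 28.9; TS = 43.35.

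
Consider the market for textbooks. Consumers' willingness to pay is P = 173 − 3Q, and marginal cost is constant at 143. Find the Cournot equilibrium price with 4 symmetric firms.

Cournot with 4 identical firms: the symmetric best-response condition is 173 − 15q = 143. Each firm produces q = 2, total output Q = 8, price P = 149.

P = 149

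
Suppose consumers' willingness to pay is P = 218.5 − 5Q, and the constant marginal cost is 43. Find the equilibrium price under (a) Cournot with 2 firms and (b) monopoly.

Cournot: P = 101.5; Monopoly: P = 130.75

In a 2-firm Cournot equilibrium, symmetry and the first-order condition give q = (218.5 − 43)/(15) = 11.7. So Q = 23.4 and P = 101.5.
The monopolist equates marginal revenue to marginal cost: 218.5 − 10Q = 43, so Q = 17.55. From demand, P = 130.75.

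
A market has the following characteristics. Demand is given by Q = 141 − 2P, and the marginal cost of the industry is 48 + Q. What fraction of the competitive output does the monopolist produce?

Q_m/Q_c = 0.75

Inverting demand: P = 70.5 − 0.5Q.
The monopolist equates marginal revenue to marginal cost: 70.5 − Q = 48 + Q, so Q = 11.25. From demand, P = 64.875.
Competitive equilibrium sets price equal to marginal cost: 70.5 − 0.5Q = 48 + Q, so Q = 15 and P = 63.
Ratio Q_m/Q_c = 11.25/15 = 0.75.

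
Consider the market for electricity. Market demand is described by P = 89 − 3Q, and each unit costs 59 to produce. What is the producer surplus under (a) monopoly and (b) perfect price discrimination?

The monopolist equates marginal revenue to marginal cost: 89 − 6Q = 59, so Q = 5. From demand, P = 74.
PS = (74 − 59)·5 = 75.
A perfectly discriminating monopolist sells every unit with P(Q) ≥ MC(Q), so output equals the competitive quantity Q = 10. Each buyer pays their reservation price, so CS = 0 and the firm captures all surplus.
PS = ½·(89 − 59)·10 = 150.

Monopoly: PS = 75; Perfect PD: PS = 150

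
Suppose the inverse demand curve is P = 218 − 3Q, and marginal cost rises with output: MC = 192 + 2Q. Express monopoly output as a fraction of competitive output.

Q_m/Q_c = 0.625

Monopoly sets MR = MC: 218 − 6Q = 192 + 2Q ⇒ Q = 3.25, P = 218 − 3·3.25 = 208.25.
Under competition P = MC: 218 − 3Q = 192 + 2Q ⇒ Q = 5.2, P = 202.4.
Ratio Q_m/Q_c = 3.25/5.2 = 0.625.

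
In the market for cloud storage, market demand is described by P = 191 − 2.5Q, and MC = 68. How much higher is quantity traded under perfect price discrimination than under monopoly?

Monopoly sets MR = MC: 191 − 5Q = 68 ⇒ Q = 24.6, P = 191 − 2.5·24.6 = 129.5.
With perfect price discrimination, output is the efficient level Q = 49.2 (where demand meets MC), but every buyer pays their willingness to pay: CS = 0 and PS = total surplus.
Change in quantity traded: 49.2 − 24.6 = 24.6.

Q rises by 24.6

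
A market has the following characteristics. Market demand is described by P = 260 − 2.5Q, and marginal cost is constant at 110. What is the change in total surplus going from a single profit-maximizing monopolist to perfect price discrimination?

Monopoly sets MR = MC: 260 − 5Q = 110 ⇒ Q = 30, P = 260 − 2.5·30 = 185.
CS = ½·(260 − 185)·30 = 1125; PS = (185 − 110)·30 = 2250; TS = 3375.
With perfect price discrimination, output is the efficient level Q = 60 (where demand meets MC), but every buyer pays their willingness to pay: CS = 0 and PS = total surplus.
TS = 4500 (equal to competitive TS).
Change in total surplus: 4500 − 3375 = 1125.

Total surplus rises by 1125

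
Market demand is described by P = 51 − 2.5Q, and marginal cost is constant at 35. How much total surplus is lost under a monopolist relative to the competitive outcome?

DWL = 12.8

Perfect competition: P = MC = 35, so 51 − 2.5Q = 35 and Q = 6.4.
The monopolist equates marginal revenue to marginal cost: 51 − 5Q = 35, so Q = 3.2. From demand, P = 43.
DWL is the triangle between Q = 3.2 and Q = 6.4: ½·(6.4 − 3.2)·(43 − 35) = 12.8.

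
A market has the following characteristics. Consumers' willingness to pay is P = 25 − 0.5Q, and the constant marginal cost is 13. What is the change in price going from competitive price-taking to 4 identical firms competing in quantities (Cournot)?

Perfect competition: P = MC = 13, so 25 − 0.5Q = 13 and Q = 24.
In a 4-firm Cournot equilibrium, symmetry and the first-order condition give q = (25 − 13)/(2.5) = 4.8. So Q = 19.2 and P = 15.4.
Change in price: 15.4 − 13 = 2.4.

Price rises by 2.4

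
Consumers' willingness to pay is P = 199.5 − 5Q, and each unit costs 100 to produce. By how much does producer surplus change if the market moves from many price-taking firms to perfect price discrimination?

PS rises by 990.025

Under competition P = MC = 100, so Q = (199.5 − 100)/5 = 19.9.
PS = (100 − 100)·19.9 = 0.
A perfectly discriminating monopolist sells every unit with P(Q) ≥ MC(Q), so output equals the competitive quantity Q = 19.9. Each buyer pays their reservation price, so CS = 0 and the firm captures all surplus.
PS = ½·(199.5 − 100)·19.9 = 990.025.
Change in producer surplus: 990.025 − 0 = 990.025.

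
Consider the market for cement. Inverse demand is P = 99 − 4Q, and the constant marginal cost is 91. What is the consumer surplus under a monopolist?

Monopoly sets MR = MC: 99 − 8Q = 91 ⇒ Q = 1, P = 99 − 4·1 = 95.
CS = ½·(99 − 95)·1 = 2.

CS = 2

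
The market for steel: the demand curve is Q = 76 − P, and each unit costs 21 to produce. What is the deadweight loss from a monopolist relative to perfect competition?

DWL = 378.125

Inverting demand: P = 76 − Q.
Perfect competition: P = MC = 21, so 76 − Q = 21 and Q = 55.
The monopolist equates marginal revenue to marginal cost: 76 − 2Q = 21, so Q = 27.5. From demand, P = 48.5.
DWL is the triangle between Q = 27.5 and Q = 55: ½·(55 − 27.5)·(48.5 − 21) = 378.125.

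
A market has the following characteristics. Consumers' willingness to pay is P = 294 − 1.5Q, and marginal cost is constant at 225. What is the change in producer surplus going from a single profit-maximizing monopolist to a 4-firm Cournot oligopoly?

PS falls by 285.66

Monopoly sets MR = MC: 294 − 3Q = 225 ⇒ Q = 23, P = 294 − 1.5·23 = 259.5.
PS = (259.5 − 225)·23 = 793.5.
In a 4-firm Cournot equilibrium, symmetry and the first-order condition give q = (294 − 225)/(7.5) = 9.2. So Q = 36.8 and P = 238.8.
PS = (238.8 − 225)·36.8 = 507.84.
Change in producer surplus: 507.84 − 793.5 = −285.66.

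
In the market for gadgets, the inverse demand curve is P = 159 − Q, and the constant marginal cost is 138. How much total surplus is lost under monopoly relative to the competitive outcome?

DWL = 55.125

Competitive firms price at marginal cost: P = 138, giving Q = 21.
The monopolist equates marginal revenue to marginal cost: 159 − 2Q = 138, so Q = 10.5. From demand, P = 148.5.
DWL is the triangle between Q = 10.5 and Q = 21: ½·(21 − 10.5)·(148.5 − 138) = 55.125.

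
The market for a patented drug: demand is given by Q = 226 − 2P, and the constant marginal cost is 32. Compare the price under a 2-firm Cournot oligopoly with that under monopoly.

Cournot: P = 59; Monopoly: P = 72.5

Inverting demand: P = 113 − 0.5Q.
In a 2-firm Cournot equilibrium, symmetry and the first-order condition give q = (113 − 32)/(1.5) = 54. So Q = 108 and P = 59.
The monopolist equates marginal revenue to marginal cost: 113 − Q = 32, so Q = 81. From demand, P = 72.5.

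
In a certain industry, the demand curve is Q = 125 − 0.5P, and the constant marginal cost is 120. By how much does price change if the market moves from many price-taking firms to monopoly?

P rises by 65

Inverting demand: P = 250 − 2Q.
Competitive firms price at marginal cost: P = 120, giving Q = 65.
The monopolist equates marginal revenue to marginal cost: 250 − 4Q = 120, so Q = 32.5. From demand, P = 185.
Change in price: 185 − 120 = 65.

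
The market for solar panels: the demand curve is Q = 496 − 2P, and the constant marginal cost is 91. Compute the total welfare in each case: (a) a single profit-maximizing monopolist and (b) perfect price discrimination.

Inverting demand: P = 248 − 0.5Q.
Monopoly sets MR = MC: 248 − Q = 91 ⇒ Q = 157, P = 248 − 0.5·157 = 169.5.
CS = ½·(248 − 169.5)·157 = 6162.25; PS = (169.5 − 91)·157 = 12324.5; TS = 18486.75.
A perfectly discriminating monopolist sells every unit with P(Q) ≥ MC(Q), so output equals the competitive quantity Q = 314. Each buyer pays their reservation price, so CS = 0 and the firm captures all surplus.
TS = 24649 (equal to competitive TS).

Monopoly: TS = 18486.75; Perfect PD: TS = 24649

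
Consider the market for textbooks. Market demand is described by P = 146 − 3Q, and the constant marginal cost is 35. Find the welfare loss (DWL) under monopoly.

Under competition P = MC = 35, so Q = (146 − 35)/3 = 37.
Monopoly sets MR = MC: 146 − 6Q = 35 ⇒ Q = 18.5, P = 146 − 3·18.5 = 90.5.
DWL is the triangle between Q = 18.5 and Q = 37: ½·(37 − 18.5)·(90.5 − 35) = 513.375.

DWL = 513.375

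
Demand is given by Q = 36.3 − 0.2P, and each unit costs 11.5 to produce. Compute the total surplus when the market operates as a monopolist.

Inverting demand: P = 181.5 − 5Q.
Monopoly sets MR = MC: 181.5 − 10Q = 11.5 ⇒ Q = 17, P = 181.5 − 5·17 = 96.5.
CS = ½·(181.5 − 96.5)·17 = 722.5; PS = (96.5 − 11.5)·17 = 1445; TS = 2167.5.

TS = 2167.5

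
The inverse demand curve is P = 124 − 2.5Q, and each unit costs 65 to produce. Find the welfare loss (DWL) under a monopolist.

DWL = 174.05

Under competition P = MC = 65, so Q = (124 − 65)/2.5 = 23.6.
Monopoly sets MR = MC: 124 − 5Q = 65 ⇒ Q = 11.8, P = 124 − 2.5·11.8 = 94.5.
DWL is the triangle between Q = 11.8 and Q = 23.6: ½·(23.6 − 11.8)·(94.5 − 65) = 174.05.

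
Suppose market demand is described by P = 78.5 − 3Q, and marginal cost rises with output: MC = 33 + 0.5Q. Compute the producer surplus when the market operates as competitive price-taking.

Under competition P = MC: 78.5 − 3Q = 33 + 0.5Q ⇒ Q = 13, P = 39.5.
PS = P·Q − VC(Q) = 39.5·13 − (33·13 + ½·0.5·13²) = 42.25.

PS = 42.25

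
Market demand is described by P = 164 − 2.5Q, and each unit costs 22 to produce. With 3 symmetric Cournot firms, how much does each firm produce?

q_i = 14.2

In a 3-firm Cournot equilibrium, symmetry and the first-order condition give q = (164 − 22)/(10) = 14.2. So Q = 42.6 and P = 57.5.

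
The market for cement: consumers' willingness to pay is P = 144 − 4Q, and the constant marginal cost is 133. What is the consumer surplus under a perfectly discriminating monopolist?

A perfectly discriminating monopolist sells every unit with P(Q) ≥ MC(Q), so output equals the competitive quantity Q = 2.75. Each buyer pays their reservation price, so CS = 0 and the firm captures all surplus.
CS = 0.

CS = 0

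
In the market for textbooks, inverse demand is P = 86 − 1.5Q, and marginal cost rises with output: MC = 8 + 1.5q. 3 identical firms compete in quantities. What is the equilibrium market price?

P = 39.2

With 3 symmetric Cournot firms, each firm's FOC gives 86 − 6q = 8 + 1.5q, so q = 10.4, Q = 3·10.4 = 31.2, and P = 39.2.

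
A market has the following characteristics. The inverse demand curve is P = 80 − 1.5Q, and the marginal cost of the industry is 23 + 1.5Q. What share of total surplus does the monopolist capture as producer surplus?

PS/TS = 0.75

The monopolist equates marginal revenue to marginal cost: 80 − 3Q = 23 + 1.5Q, so Q = 38/3. From demand, P = 61.
CS = ½·(80 − 61)·38/3 = 361/3.
PS = P·Q − VC(Q) = 61·38/3 − (23·38/3 + ½·1.5·(38/3)²) = 361.
Share captured = PS/TS = 361/(1444/3) = 0.75.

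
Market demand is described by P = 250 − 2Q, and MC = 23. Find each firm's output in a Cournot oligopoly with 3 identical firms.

In a 3-firm Cournot equilibrium, symmetry and the first-order condition give q = (250 − 23)/(8) = 28.375. So Q = 85.125 and P = 79.75.

q_i = 28.375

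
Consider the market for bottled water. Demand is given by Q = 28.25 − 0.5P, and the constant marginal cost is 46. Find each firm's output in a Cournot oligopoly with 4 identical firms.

Inverting demand: P = 56.5 − 2Q.
Cournot with 4 identical firms: the symmetric best-response condition is 56.5 − 10q = 46. Each firm produces q = 1.05, total output Q = 4.2, price P = 48.1.

q_i = 1.05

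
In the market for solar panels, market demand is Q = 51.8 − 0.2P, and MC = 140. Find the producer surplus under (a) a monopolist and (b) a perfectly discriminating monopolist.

Inverting demand: P = 259 − 5Q.
A monopolist chooses Q where MR = MC. MR = 259 − 10Q; setting this equal to 140 gives Q = 11.9 and P = 199.5.
PS = (199.5 − 140)·11.9 = 708.05.
With perfect price discrimination, output is the efficient level Q = 23.8 (where demand meets MC), but every buyer pays their willingness to pay: CS = 0 and PS = total surplus.
PS = ½·(259 − 140)·23.8 = 1416.1.

Monopoly: PS = 708.05; Perfect PD: PS = 1416.1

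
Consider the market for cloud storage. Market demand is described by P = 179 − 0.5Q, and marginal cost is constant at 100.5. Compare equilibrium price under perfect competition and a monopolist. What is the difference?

Equilibrium price rises by 39.25

Under competition P = MC = 100.5, so Q = (179 − 100.5)/0.5 = 157.
Monopoly sets MR = MC: 179 − Q = 100.5 ⇒ Q = 78.5, P = 179 − 0.5·78.5 = 139.75.
Change in equilibrium price: 139.75 − 100.5 = 39.25.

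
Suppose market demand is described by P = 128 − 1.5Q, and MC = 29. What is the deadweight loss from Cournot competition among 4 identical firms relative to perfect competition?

DWL = 130.68

Competitive firms price at marginal cost: P = 29, giving Q = 66.
With 4 symmetric Cournot firms, each firm's FOC gives 128 − 7.5q = 29, so q = 13.2, Q = 4·13.2 = 52.8, and P = 48.8.
DWL is the triangle between Q = 52.8 and Q = 66: ½·(66 − 52.8)·(48.8 − 29) = 130.68.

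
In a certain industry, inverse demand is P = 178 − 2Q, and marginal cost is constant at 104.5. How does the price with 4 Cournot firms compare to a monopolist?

Cournot with 4 identical firms: the symmetric best-response condition is 178 − 10q = 104.5. Each firm produces q = 7.35, total output Q = 29.4, price P = 119.2.
Monopoly sets MR = MC: 178 − 4Q = 104.5 ⇒ Q = 18.375, P = 178 − 2·18.375 = 141.25.

Cournot: P = 119.2; Monopoly: P = 141.25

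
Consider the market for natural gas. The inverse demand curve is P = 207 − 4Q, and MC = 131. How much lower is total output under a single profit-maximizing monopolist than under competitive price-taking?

Perfect competition: P = MC = 131, so 207 − 4Q = 131 and Q = 19.
The monopolist equates marginal revenue to marginal cost: 207 − 8Q = 131, so Q = 9.5. From demand, P = 169.
Change in total output: 9.5 − 19 = −9.5.

Total output falls by 9.5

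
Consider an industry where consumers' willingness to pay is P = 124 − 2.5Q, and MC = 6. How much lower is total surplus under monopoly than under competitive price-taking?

Under competition P = MC = 6, so Q = (124 − 6)/2.5 = 47.2.
CS = ½·(124 − 6)·47.2 = 2784.8; PS = (6 − 6)·47.2 = 0; TS = 2784.8.
A monopolist chooses Q where MR = MC. MR = 124 − 5Q; setting this equal to 6 gives Q = 23.6 and P = 65.
CS = ½·(124 − 65)·23.6 = 696.2; PS = (65 − 6)·23.6 = 1392.4; TS = 2088.6.
Change in total surplus: 2088.6 − 2784.8 = −696.2.

Total surplus falls by 696.2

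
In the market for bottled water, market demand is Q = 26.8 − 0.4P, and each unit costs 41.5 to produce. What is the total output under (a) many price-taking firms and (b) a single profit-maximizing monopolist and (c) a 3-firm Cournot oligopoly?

Inverting demand: P = 67 − 2.5Q.
Perfect competition: P = MC = 41.5, so 67 − 2.5Q = 41.5 and Q = 10.2.
Monopoly sets MR = MC: 67 − 5Q = 41.5 ⇒ Q = 5.1, P = 67 − 2.5·5.1 = 54.25.
In a 3-firm Cournot equilibrium, symmetry and the first-order condition give q = (67 − 41.5)/(10) = 2.55. So Q = 7.65 and P = 47.875.

Competition: Q = 10.2; Monopoly: Q = 5.1; Cournot: Q = 7.65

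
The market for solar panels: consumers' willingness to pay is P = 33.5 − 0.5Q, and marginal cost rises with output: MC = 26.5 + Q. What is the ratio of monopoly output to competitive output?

Q_m/Q_c = 0.75

Monopoly sets MR = MC: 33.5 − Q = 26.5 + Q ⇒ Q = 3.5, P = 33.5 − 0.5·3.5 = 31.75.
Competitive equilibrium sets price equal to marginal cost: 33.5 − 0.5Q = 26.5 + Q, so Q = 14/3 and P = 187/6.
Ratio Q_m/Q_c = 3.5/(14/3) = 0.75.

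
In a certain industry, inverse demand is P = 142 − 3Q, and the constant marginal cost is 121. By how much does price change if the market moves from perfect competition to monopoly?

Price rises by 10.5

Perfect competition: P = MC = 121, so 142 − 3Q = 121 and Q = 7.
A monopolist chooses Q where MR = MC. MR = 142 − 6Q; setting this equal to 121 gives Q = 3.5 and P = 131.5.
Change in price: 131.5 − 121 = 10.5.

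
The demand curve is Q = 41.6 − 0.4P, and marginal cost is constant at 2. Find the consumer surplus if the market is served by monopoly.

Inverting demand: P = 104 − 2.5Q.
Monopoly sets MR = MC: 104 − 5Q = 2 ⇒ Q = 20.4, P = 104 − 2.5·20.4 = 53.
CS = ½·(104 − 53)·20.4 = 520.2.

CS = 520.2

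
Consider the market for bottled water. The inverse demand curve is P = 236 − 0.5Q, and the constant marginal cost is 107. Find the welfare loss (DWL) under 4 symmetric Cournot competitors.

Perfect competition: P = MC = 107, so 236 − 0.5Q = 107 and Q = 258.
In a 4-firm Cournot equilibrium, symmetry and the first-order condition give q = (236 − 107)/(2.5) = 51.6. So Q = 206.4 and P = 132.8.
DWL is the triangle between Q = 206.4 and Q = 258: ½·(258 − 206.4)·(132.8 − 107) = 665.64.

DWL = 665.64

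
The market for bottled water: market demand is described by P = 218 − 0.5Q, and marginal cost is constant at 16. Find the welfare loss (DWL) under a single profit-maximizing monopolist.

DWL = 10201

Perfect competition: P = MC = 16, so 218 − 0.5Q = 16 and Q = 404.
The monopolist equates marginal revenue to marginal cost: 218 − Q = 16, so Q = 202. From demand, P = 117.
DWL is the triangle between Q = 202 and Q = 404: ½·(404 − 202)·(117 − 16) = 10201.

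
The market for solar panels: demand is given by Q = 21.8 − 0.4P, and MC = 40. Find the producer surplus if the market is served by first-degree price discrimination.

Inverting demand: P = 54.5 − 2.5Q.
Under first-degree price discrimination the firm charges each unit its demand price and produces up to where P = MC, i.e. Q = 5.8. Consumer surplus is zero; producer surplus equals total surplus.
PS = ½·(54.5 − 40)·5.8 = 42.05.

PS = 42.05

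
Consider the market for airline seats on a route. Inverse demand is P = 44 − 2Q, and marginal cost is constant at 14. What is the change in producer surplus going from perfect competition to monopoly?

Competitive firms price at marginal cost: P = 14, giving Q = 15.
PS = (14 − 14)·15 = 0.
A monopolist chooses Q where MR = MC. MR = 44 − 4Q; setting this equal to 14 gives Q = 7.5 and P = 29.
PS = (29 − 14)·7.5 = 112.5.
Change in producer surplus: 112.5 − 0 = 112.5.

PS rises by 112.5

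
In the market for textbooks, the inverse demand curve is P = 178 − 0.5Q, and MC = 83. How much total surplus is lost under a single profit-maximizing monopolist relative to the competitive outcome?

DWL = 2256.25

Perfect competition: P = MC = 83, so 178 − 0.5Q = 83 and Q = 190.
A monopolist chooses Q where MR = MC. MR = 178 − Q; setting this equal to 83 gives Q = 95 and P = 130.5.
DWL is the triangle between Q = 95 and Q = 190: ½·(190 − 95)·(130.5 − 83) = 2256.25.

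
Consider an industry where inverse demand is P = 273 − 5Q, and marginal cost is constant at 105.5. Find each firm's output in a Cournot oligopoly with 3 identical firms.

In a 3-firm Cournot equilibrium, symmetry and the first-order condition give q = (273 − 105.5)/(20) = 8.375. So Q = 25.125 and P = 147.375.

q_i = 8.375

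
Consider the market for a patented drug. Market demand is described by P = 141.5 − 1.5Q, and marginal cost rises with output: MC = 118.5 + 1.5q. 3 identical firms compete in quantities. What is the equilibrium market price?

In a 3-firm Cournot equilibrium, symmetry and the first-order condition give q = (141.5 − 118.5)/(7.5) = 46/15. So Q = 9.2 and P = 127.7.

P = 127.7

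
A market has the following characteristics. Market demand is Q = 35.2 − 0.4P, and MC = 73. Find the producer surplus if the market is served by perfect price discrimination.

Inverting demand: P = 88 − 2.5Q.
A perfectly discriminating monopolist sells every unit with P(Q) ≥ MC(Q), so output equals the competitive quantity Q = 6. Each buyer pays their reservation price, so CS = 0 and the firm captures all surplus.
PS = ½·(88 − 73)·6 = 45.

PS = 45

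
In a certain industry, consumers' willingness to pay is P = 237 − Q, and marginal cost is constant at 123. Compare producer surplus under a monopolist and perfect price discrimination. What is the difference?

PS rises by 3249

Monopoly sets MR = MC: 237 − 2Q = 123 ⇒ Q = 57, P = 237 − 57 = 180.
PS = (180 − 123)·57 = 3249.
Under first-degree price discrimination the firm charges each unit its demand price and produces up to where P = MC, i.e. Q = 114. Consumer surplus is zero; producer surplus equals total surplus.
PS = ½·(237 − 123)·114 = 6498.
Change in producer surplus: 6498 − 3249 = 3249.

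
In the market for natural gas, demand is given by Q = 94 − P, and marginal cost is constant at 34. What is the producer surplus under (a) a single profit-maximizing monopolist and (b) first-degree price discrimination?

Inverting demand: P = 94 − Q.
The monopolist equates marginal revenue to marginal cost: 94 − 2Q = 34, so Q = 30. From demand, P = 64.
PS = (64 − 34)·30 = 900.
A perfectly discriminating monopolist sells every unit with P(Q) ≥ MC(Q), so output equals the competitive quantity Q = 60. Each buyer pays their reservation price, so CS = 0 and the firm captures all surplus.
PS = ½·(94 − 34)·60 = 1800.

Monopoly: PS = 900; Perfect PD: PS = 1800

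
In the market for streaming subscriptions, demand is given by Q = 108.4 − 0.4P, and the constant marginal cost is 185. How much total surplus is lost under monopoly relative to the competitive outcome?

Inverting demand: P = 271 − 2.5Q.
Under competition P = MC = 185, so Q = (271 − 185)/2.5 = 34.4.
A monopolist chooses Q where MR = MC. MR = 271 − 5Q; setting this equal to 185 gives Q = 17.2 and P = 228.
DWL is the triangle between Q = 17.2 and Q = 34.4: ½·(34.4 − 17.2)·(228 − 185) = 369.8.

DWL = 369.8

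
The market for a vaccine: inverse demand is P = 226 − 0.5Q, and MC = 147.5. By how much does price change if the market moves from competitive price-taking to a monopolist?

Competitive firms price at marginal cost: P = 147.5, giving Q = 157.
Monopoly sets MR = MC: 226 − Q = 147.5 ⇒ Q = 78.5, P = 226 − 0.5·78.5 = 186.75.
Change in price: 186.75 − 147.5 = 39.25.

P rises by 39.25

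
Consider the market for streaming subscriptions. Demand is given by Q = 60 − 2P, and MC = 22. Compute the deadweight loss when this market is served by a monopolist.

DWL = 16

Inverting demand: P = 30 − 0.5Q.
Perfect competition: P = MC = 22, so 30 − 0.5Q = 22 and Q = 16.
Monopoly sets MR = MC: 30 − Q = 22 ⇒ Q = 8, P = 30 − 0.5·8 = 26.
DWL is the triangle between Q = 8 and Q = 16: ½·(16 − 8)·(26 − 22) = 16.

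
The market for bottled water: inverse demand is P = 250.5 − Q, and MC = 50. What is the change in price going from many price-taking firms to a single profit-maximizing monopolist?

Perfect competition: P = MC = 50, so 250.5 − Q = 50 and Q = 200.5.
Monopoly sets MR = MC: 250.5 − 2Q = 50 ⇒ Q = 100.25, P = 250.5 − 100.25 = 150.25.
Change in price: 150.25 − 50 = 100.25.

P rises by 100.25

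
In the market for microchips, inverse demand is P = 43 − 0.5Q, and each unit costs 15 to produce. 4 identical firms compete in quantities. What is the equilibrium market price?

P = 20.6

With 4 symmetric Cournot firms, each firm's FOC gives 43 − 2.5q = 15, so q = 11.2, Q = 4·11.2 = 44.8, and P = 20.6.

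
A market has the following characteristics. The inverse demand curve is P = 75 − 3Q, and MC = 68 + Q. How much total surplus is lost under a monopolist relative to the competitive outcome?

Under competition P = MC: 75 − 3Q = 68 + Q ⇒ Q = 1.75, P = 69.75.
The monopolist equates marginal revenue to marginal cost: 75 − 6Q = 68 + Q, so Q = 1. From demand, P = 72.
CS = ½·(75 − 69.75)·1.75 = 147/32; PS = (69.75·1.75 − 68·1.75 − ½·1·1.75²) = 49/32; TS = 6.125.
CS = ½·(75 − 72)·1 = 1.5; PS = (72·1 − 68·1 − ½·1·1²) = 3.5; TS = 5.
DWL = 6.125 − 5 = 1.125.

DWL = 1.125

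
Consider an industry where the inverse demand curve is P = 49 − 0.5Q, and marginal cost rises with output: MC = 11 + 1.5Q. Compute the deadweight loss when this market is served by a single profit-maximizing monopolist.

DWL = 14.44

Under competition P = MC: 49 − 0.5Q = 11 + 1.5Q ⇒ Q = 19, P = 39.5.
A monopolist chooses Q where MR = MC. MR = 49 − Q; setting this equal to 11 + 1.5Q gives Q = 15.2 and P = 41.4.
CS = ½·(49 − 39.5)·19 = 90.25; PS = (39.5·19 − 11·19 − ½·1.5·19²) = 270.75; TS = 361.
CS = ½·(49 − 41.4)·15.2 = 57.76; PS = (41.4·15.2 − 11·15.2 − ½·1.5·15.2²) = 288.8; TS = 346.56.
DWL = 361 − 346.56 = 14.44.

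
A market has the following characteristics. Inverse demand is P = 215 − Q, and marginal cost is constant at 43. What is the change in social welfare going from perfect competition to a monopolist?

TS falls by 3698

Under competition P = MC = 43, so Q = (215 − 43)/1 = 172.
CS = ½·(215 − 43)·172 = 14792; PS = (43 − 43)·172 = 0; TS = 14792.
The monopolist equates marginal revenue to marginal cost: 215 − 2Q = 43, so Q = 86. From demand, P = 129.
CS = ½·(215 − 129)·86 = 3698; PS = (129 − 43)·86 = 7396; TS = 11094.
Change in social welfare: 11094 − 14792 = −3698.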